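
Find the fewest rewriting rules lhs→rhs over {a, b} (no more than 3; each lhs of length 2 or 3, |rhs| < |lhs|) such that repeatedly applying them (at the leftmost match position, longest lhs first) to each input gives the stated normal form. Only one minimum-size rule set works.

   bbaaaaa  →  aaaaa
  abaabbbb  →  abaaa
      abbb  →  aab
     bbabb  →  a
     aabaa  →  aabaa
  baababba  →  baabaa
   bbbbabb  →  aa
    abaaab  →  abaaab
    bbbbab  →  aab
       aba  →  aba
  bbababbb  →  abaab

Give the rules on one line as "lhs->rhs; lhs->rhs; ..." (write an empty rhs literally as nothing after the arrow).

bb->; bbb->ab

  | bbaaaaa => aaaaa
  | abaabbbb => abaaabb => abaaa
  | abbb => aab
  | bbabb => abb => a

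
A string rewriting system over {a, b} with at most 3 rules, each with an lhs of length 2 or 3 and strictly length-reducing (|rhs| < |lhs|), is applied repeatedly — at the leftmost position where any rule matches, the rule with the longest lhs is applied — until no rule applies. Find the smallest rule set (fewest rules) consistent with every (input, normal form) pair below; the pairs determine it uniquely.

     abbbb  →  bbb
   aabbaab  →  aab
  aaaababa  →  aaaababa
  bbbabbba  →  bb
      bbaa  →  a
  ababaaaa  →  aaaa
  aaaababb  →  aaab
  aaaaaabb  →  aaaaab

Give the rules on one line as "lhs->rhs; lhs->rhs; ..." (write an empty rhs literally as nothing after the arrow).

abb->b; baa->a; bba->

  | abbbb => bbb
  | aabbaab => abaab => aab
  | aaaababa
  | bbbabbba => bbbba => bb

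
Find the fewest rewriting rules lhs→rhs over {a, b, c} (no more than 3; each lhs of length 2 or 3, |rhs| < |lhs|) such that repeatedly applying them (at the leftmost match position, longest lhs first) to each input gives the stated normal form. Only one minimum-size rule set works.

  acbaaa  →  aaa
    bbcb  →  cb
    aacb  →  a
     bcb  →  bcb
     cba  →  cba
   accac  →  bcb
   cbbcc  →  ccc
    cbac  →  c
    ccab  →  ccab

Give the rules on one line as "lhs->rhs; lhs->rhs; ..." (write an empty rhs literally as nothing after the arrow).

ac->b; bb->

  | acbaaa => bbaaa => aaa
  | bbcb => cb
  | aacb => abb => a
  | bcb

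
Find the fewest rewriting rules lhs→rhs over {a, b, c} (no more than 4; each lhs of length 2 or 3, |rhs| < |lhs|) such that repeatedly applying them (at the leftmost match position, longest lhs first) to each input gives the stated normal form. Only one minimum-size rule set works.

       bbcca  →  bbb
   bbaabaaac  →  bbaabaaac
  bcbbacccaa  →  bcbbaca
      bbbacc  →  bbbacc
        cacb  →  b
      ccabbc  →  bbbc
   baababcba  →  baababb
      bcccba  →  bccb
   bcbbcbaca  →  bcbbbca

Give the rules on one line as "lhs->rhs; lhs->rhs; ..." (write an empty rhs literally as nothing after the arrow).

  | bbcca => bbb
  | bbaabaaac
  | bcbbacccaa => bcbbacba => bcbbaca
  | bbbacc

acb->ac; cac->; cba->b; cca->b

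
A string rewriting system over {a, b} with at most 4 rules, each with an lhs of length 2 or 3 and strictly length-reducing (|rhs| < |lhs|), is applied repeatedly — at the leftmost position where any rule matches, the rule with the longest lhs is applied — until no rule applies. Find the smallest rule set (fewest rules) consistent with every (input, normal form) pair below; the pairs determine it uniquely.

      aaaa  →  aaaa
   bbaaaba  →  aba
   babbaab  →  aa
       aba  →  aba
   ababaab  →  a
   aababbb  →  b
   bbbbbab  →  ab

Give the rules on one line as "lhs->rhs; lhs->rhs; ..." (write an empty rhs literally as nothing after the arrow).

aab->b; bab->ab; bb->a; bba->ba

  | aaaa
  | bbaaaba => baaaba => baba => aba
  | babbaab => abbaab => abaab => abb => aa
  | aba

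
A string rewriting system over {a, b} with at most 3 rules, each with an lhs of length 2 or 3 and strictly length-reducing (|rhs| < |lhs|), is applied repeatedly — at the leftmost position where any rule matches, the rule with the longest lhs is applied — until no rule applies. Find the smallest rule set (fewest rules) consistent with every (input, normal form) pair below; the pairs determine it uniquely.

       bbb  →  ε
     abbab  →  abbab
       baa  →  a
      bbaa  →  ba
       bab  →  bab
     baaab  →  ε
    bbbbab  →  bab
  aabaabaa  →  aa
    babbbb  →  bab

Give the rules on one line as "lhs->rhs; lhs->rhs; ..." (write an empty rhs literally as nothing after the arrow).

  | bbb => ε
  | abbab
  | baa => a
  | bbaa => ba

aab->; baa->a; bbb->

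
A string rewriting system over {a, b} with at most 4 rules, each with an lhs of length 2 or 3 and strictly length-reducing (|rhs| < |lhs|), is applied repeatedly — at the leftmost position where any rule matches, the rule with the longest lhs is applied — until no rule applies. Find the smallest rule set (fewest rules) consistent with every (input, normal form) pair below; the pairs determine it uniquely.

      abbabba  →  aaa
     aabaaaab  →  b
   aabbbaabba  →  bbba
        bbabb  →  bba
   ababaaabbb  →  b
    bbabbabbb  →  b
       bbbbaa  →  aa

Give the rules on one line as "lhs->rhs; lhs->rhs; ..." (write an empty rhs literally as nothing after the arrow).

  | abbabba => aabba => aaa
  | aabaaaab => abaaab => baab => aab => ab => b
  | aabbbaabba => aabaabba => ababba => bbba
  | bbabb => bba

ab->b; aba->b; abb->a; baa->aa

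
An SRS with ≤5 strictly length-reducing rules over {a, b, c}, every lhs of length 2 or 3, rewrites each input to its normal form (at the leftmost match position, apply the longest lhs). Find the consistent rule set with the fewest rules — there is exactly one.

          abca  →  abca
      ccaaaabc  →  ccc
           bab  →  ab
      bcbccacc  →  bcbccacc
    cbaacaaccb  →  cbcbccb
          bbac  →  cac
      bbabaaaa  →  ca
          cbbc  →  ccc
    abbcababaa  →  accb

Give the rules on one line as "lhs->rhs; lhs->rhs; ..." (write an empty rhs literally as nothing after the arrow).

  | abca
  | ccaaaabc => ccbaabc => ccaabc => ccc
  | bab => ab
  | bcbccacc

aa->b; aab->; ba->a; bb->c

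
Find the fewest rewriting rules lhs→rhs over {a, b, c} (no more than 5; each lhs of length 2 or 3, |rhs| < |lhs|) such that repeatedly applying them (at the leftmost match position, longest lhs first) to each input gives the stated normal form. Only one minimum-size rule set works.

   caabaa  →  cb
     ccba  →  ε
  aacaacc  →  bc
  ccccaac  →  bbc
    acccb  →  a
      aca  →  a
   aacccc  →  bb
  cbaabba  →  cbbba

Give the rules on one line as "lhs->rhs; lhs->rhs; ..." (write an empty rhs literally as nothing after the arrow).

  | caabaa => cbaa => cb
  | ccba => aa => ε
  | aacaacc => caacc => ccc => bc
  | ccccaac => bccaac => bbaac => bbc

aa->; ac->; cc->b; ccb->a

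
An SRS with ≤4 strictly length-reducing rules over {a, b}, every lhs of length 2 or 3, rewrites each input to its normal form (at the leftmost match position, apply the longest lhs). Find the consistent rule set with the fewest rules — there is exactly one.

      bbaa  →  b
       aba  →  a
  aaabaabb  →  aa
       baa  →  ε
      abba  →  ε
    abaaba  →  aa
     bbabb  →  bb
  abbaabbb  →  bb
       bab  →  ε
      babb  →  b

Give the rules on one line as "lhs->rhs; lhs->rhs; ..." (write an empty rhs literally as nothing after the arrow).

ab->; ba->; baa->ba; bab->

  | bbaa => bba => b
  | aba => a
  | aaabaabb => aaaabb => aaab => aa
  | baa => ba => ε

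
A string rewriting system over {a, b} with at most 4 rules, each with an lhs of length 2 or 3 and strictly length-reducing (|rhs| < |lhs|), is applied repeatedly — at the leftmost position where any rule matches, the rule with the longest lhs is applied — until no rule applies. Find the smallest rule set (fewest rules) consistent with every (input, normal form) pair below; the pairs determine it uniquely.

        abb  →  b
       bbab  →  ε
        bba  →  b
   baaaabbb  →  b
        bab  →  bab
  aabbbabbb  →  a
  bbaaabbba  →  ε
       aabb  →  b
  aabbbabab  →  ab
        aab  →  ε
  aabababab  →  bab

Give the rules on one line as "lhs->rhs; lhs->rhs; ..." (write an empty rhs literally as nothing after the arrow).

aa->b; aab->; aba->; bb->a

  | abb => aa => b
  | bbab => aab => ε
  | bba => aa => b
  | baaaabbb => bbaabbb => aaabbb => babbb => baab => b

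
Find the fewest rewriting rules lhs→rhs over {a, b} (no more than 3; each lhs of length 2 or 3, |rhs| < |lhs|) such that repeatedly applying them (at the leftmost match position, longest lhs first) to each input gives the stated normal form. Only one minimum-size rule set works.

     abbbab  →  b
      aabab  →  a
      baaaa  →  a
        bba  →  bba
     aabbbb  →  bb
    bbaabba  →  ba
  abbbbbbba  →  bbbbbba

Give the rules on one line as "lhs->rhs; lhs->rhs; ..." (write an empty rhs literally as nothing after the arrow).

  | abbbab => bbab => b
  | aabab => aab => a
  | baaaa => baba => a
  | bba

aaa->ab; ab->; bab->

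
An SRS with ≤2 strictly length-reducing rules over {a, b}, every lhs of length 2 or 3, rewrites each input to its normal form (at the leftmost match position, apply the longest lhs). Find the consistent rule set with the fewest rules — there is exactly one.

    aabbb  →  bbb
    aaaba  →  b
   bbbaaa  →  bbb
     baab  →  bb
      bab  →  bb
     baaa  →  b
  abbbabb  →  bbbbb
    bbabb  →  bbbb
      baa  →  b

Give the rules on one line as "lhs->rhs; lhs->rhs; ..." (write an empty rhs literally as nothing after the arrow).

ab->b; ba->b

  | aabbb => abbb => bbb
  | aaaba => aaba => aba => ba => b
  | bbbaaa => bbbaa => bbba => bbb
  | baab => bab => bb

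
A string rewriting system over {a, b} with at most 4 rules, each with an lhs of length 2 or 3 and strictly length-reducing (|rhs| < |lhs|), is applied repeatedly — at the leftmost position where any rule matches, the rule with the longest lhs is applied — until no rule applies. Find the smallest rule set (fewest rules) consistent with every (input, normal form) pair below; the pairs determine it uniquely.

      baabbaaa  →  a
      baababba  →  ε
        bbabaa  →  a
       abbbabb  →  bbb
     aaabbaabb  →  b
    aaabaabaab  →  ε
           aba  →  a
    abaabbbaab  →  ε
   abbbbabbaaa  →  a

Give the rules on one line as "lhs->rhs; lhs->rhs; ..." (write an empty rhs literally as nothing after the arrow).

aa->a; ab->; ba->; baa->aa

  | baabbaaa => aabbaaa => abbaaa => baaa => aaa => aa => a
  | baababba => aababba => ababba => abba => ba => ε
  | bbabaa => bbaa => baa => aa => a
  | abbbabb => bbabb => bbb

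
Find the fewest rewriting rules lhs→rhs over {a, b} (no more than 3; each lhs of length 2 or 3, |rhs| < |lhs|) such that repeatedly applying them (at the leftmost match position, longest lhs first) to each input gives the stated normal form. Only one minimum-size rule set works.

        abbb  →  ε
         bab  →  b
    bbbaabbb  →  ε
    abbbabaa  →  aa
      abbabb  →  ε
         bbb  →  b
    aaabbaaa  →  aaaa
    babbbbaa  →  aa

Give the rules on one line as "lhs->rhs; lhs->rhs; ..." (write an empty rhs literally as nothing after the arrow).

ab->; bb->

  | abbb => bb => ε
  | bab => b
  | bbbaabbb => baabbb => babb => bb => ε
  | abbbabaa => bbabaa => abaa => aa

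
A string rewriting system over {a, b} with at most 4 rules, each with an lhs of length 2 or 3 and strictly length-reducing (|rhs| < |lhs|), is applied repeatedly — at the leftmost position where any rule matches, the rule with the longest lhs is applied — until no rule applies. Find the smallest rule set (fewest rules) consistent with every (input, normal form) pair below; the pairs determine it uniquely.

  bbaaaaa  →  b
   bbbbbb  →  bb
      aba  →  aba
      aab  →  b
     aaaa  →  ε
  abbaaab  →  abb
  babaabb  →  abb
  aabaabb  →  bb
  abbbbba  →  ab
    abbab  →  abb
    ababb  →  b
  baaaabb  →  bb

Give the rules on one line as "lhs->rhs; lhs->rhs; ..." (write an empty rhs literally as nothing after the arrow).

aa->; bab->a; bba->b; bbb->bb

  | bbaaaaa => baaaa => baa => b
  | bbbbbb => bbbbb => bbbb => bbb => bb
  | aba
  | aab => b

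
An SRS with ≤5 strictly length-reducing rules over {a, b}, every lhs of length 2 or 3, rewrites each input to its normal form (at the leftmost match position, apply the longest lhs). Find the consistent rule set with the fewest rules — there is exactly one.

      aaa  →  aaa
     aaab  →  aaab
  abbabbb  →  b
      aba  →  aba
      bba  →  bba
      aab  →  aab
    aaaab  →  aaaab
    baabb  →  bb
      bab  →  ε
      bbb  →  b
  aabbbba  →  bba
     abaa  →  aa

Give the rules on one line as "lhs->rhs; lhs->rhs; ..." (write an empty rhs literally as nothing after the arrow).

abb->bb; baa->a; bab->; bbb->b

  | aaa
  | aaab
  | abbabbb => bbabbb => bbb => b
  | aba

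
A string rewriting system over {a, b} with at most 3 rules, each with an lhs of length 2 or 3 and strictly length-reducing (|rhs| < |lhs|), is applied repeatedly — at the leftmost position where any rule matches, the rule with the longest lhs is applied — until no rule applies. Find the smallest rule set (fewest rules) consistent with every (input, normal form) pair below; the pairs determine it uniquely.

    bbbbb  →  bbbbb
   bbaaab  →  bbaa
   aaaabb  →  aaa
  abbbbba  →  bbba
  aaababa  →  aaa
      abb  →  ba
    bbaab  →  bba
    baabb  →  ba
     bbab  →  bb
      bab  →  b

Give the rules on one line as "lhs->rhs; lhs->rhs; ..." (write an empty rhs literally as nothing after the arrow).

ab->; abb->ba; bab->b

  | bbbbb
  | bbaaab => bbaa
  | aaaabb => aaaba => aaa
  | abbbbba => babbba => bbba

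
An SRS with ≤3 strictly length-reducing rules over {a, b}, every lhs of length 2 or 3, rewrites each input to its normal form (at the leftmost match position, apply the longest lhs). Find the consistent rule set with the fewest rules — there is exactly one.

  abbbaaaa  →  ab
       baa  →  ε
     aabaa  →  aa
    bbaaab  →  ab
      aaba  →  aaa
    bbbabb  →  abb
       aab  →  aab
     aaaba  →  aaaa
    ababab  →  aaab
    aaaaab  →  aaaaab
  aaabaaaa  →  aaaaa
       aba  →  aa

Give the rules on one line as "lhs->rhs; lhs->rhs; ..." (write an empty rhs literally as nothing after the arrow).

  | abbbaaaa => abbaa => ab
  | baa => ε
  | aabaa => aa
  | bbaaab => bab => ab

ba->a; baa->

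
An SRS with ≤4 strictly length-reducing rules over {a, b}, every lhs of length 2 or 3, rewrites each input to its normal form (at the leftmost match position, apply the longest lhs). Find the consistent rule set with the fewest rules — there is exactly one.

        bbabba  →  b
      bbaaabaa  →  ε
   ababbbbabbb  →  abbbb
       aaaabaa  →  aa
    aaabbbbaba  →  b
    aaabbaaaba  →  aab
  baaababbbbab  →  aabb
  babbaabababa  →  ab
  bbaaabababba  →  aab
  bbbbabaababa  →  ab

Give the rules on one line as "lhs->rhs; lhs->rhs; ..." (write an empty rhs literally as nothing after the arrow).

aaa->; ba->b; baa->a; bba->ba

  | bbabba => babba => bbba => bba => ba => b
  | bbaaabaa => baaabaa => aabaa => aaa => ε
  | ababbbbabbb => abbbbbabbb => abbbbabbb => abbbabbb => abbabbb => ababbb => abbbb
  | aaaabaa => abaa => aa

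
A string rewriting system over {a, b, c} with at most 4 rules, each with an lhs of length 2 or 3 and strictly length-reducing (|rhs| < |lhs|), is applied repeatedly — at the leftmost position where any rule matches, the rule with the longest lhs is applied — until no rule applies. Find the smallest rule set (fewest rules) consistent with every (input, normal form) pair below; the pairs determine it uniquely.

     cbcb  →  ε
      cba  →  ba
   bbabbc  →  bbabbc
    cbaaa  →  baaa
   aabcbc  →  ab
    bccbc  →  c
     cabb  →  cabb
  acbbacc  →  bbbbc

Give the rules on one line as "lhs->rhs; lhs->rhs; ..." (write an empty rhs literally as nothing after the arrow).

ac->b; bcb->; cb->b

  | cbcb => bcb => ε
  | cba => ba
  | bbabbc
  | cbaaa => baaa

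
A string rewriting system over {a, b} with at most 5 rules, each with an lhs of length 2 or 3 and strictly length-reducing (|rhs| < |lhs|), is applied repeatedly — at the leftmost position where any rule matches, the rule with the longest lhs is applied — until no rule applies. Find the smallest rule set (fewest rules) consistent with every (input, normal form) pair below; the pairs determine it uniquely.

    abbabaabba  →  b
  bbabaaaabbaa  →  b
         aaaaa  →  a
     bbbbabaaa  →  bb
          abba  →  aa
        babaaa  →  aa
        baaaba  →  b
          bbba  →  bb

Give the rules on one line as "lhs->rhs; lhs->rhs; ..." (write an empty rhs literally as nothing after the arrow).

aaa->b; ab->a; ba->; baa->ab

  | abbabaabba => ababaabba => aabaabba => aaaabba => babba => bba => b
  | bbabaaaabbaa => bbaaaabbaa => babaabbaa => baabbaa => abbbaa => abbaa => abaa => aaa => b
  | aaaaa => baa => ab => a
  | bbbbabaaa => bbbbaaa => bbbaba => bbba => bb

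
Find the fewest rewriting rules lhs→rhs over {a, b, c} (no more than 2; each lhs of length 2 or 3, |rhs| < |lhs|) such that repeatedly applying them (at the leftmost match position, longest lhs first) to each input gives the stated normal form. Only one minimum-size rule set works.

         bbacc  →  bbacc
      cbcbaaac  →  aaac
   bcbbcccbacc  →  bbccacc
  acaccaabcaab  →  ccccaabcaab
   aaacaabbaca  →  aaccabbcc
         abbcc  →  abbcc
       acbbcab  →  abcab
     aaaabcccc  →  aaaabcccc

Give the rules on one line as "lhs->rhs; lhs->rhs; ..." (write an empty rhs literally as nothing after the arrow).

aca->cc; cb->

  | bbacc
  | cbcbaaac => cbaaac => aaac
  | bcbbcccbacc => bbcccbacc => bbccacc
  | acaccaabcaab => ccccaabcaab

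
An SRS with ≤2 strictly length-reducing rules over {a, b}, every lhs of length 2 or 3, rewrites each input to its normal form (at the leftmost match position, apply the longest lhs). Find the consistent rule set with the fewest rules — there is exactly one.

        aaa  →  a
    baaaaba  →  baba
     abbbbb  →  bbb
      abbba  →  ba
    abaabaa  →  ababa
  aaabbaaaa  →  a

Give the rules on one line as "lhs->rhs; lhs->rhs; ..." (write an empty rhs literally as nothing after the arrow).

aa->a; abb->

  | aaa => aa => a
  | baaaaba => baaaba => baaba => baba
  | abbbbb => bbb
  | abbba => ba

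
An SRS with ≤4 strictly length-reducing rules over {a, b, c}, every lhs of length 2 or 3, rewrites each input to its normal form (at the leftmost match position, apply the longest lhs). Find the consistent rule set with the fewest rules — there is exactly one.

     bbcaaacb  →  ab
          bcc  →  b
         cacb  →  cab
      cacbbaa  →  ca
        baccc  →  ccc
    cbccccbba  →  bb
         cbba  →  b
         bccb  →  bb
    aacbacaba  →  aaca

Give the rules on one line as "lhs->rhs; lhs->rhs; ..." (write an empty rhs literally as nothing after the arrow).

ba->; bc->b; cb->b

  | bbcaaacb => bbaaacb => baacb => acb => ab
  | bcc => bc => b
  | cacb => cab
  | cacbbaa => cabbaa => caba => ca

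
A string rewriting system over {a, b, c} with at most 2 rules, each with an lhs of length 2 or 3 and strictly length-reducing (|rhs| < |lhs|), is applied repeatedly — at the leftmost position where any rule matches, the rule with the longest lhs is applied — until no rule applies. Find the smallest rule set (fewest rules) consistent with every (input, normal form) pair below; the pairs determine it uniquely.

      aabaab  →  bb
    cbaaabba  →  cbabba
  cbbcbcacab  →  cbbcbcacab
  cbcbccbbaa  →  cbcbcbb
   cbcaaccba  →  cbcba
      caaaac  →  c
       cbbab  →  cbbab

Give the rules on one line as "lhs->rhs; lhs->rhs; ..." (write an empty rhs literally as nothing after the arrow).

  | aabaab => baab => bb
  | cbaaabba => cbabba
  | cbbcbcacab
  | cbcbccbbaa => cbcbcbbaa => cbcbcbb

aa->; cc->c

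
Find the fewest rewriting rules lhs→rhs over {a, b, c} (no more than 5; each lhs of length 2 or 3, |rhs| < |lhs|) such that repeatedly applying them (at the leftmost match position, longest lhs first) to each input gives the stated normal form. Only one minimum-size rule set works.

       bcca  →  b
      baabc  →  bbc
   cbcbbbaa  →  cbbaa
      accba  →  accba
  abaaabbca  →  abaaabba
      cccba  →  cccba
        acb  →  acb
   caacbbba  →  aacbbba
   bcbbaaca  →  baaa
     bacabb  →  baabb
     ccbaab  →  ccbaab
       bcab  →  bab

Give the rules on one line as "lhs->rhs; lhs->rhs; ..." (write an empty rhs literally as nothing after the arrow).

abc->bc; bcb->; ca->a; cca->

  | bcca => b
  | baabc => babc => bbc
  | cbcbbbaa => cbbaa
  | accba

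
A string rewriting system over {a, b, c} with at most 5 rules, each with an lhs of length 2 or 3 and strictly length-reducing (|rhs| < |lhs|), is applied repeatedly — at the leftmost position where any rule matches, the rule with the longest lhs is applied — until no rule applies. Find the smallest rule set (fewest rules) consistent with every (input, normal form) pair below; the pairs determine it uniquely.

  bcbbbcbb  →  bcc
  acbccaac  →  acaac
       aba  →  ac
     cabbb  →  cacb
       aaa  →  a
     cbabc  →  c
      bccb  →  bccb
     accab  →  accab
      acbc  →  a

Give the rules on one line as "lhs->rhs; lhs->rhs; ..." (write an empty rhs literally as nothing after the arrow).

aaa->a; ba->c; bb->c; cbc->

  | bcbbbcbb => bccbcbb => bcbb => bcc
  | acbccaac => acaac
  | aba => ac
  | cabbb => cacb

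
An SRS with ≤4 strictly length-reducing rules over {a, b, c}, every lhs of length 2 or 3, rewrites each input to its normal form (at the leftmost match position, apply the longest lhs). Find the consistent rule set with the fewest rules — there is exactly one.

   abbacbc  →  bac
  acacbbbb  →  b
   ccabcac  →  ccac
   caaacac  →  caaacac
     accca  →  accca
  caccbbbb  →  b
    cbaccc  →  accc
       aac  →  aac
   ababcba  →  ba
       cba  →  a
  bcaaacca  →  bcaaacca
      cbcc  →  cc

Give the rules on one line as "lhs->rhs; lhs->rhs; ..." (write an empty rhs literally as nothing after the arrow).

  | abbacbc => bbacbc => bacbc => bac
  | acacbbbb => acabbb => acbbb => abb => bb => b
  | ccabcac => ccbcac => ccac
  | caaacac

ab->b; bb->b; cb->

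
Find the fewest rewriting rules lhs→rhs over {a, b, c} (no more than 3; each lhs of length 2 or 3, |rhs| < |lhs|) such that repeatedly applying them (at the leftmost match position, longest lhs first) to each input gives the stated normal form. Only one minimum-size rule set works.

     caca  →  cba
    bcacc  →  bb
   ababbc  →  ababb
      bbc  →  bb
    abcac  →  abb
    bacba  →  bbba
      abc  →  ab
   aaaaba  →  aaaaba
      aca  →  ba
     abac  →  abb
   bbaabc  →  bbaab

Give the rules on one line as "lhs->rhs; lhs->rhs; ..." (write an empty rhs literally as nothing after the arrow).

  | caca => cba
  | bcacc => bacc => bbc => bb
  | ababbc => ababb
  | bbc => bb

ac->b; bc->b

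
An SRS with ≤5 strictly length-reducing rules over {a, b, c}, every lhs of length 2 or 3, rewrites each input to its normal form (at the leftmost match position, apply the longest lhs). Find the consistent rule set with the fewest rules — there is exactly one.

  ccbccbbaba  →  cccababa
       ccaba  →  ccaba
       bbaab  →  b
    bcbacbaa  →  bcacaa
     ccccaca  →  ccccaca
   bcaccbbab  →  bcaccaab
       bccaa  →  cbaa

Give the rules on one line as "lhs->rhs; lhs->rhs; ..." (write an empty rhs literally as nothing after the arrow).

  | ccbccbbaba => cccbbbaba => cccababa
  | ccaba
  | bbaab => aaab => b
  | bcbacbaa => bcbbcaa => bcacaa

aaa->; acb->bc; bb->a; bcc->cb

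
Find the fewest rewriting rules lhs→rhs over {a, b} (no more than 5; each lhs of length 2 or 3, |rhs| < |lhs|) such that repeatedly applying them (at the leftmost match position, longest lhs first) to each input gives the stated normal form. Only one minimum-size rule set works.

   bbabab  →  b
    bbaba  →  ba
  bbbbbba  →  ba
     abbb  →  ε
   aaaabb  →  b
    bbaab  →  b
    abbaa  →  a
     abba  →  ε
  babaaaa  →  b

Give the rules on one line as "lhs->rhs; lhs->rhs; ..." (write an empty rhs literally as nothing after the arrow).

  | bbabab => babab => bab => b
  | bbaba => baba => ba
  | bbbbbba => bbbbba => bbbba => bbba => bba => ba
  | abbb => ab => ε

aa->; ab->; abb->a; bb->b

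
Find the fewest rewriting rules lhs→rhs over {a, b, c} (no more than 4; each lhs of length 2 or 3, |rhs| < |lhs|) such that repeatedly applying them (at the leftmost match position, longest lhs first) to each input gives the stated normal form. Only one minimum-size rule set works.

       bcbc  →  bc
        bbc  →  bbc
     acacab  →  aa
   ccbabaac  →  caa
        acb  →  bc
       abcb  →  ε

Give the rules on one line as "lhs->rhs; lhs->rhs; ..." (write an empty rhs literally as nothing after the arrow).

  | bcbc => bc
  | bbc
  | acacab => aacab => aaab => aa
  | ccbabaac => cabaac => caac => caa

ab->; ac->a; acb->bc; cb->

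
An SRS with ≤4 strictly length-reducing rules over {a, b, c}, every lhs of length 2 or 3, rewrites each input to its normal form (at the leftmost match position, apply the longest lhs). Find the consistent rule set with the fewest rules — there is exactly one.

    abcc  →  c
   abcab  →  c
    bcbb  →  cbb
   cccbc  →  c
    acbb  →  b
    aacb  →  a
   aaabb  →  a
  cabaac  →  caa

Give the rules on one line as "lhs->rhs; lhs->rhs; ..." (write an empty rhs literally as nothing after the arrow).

ab->; ac->a; bc->c; cc->c

  | abcc => cc => c
  | abcab => cab => c
  | bcbb => cbb
  | cccbc => ccbc => cbc => cc => c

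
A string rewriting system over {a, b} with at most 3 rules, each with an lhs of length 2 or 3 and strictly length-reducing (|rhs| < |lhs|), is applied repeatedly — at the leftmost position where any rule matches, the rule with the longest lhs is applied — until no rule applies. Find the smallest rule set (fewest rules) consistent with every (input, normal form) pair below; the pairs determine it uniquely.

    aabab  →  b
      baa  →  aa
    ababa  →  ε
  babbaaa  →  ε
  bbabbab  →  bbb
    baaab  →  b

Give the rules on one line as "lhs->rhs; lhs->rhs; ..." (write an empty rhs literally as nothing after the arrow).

  | aabab => aaab => b
  | baa => aa
  | ababa => aaba => aaa => ε
  | babbaaa => abbaaa => abaa => aaa => ε

aaa->; ba->a; bba->b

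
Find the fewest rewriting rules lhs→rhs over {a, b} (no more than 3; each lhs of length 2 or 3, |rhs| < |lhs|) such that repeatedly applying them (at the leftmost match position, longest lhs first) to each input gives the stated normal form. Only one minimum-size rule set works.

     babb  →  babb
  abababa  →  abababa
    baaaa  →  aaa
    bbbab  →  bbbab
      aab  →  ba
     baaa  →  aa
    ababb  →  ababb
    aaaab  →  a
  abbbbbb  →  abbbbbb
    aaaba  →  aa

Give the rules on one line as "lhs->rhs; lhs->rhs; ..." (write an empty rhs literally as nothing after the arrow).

  | babb
  | abababa
  | baaaa => aaa
  | bbbab

aab->ba; baa->a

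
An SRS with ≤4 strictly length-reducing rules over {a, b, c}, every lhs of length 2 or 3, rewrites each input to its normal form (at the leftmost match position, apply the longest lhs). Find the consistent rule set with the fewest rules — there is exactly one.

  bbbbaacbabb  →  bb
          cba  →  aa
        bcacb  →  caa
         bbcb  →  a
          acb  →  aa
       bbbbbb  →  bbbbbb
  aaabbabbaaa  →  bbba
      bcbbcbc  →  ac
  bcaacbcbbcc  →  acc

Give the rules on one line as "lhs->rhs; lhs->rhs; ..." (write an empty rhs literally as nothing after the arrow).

ab->b; baa->; bc->c; cb->a

  | bbbbaacbabb => bbbcbabb => bbcbabb => bcbabb => cbabb => aabb => abb => bb
  | cba => aa
  | bcacb => cacb => caa
  | bbcb => bcb => cb => a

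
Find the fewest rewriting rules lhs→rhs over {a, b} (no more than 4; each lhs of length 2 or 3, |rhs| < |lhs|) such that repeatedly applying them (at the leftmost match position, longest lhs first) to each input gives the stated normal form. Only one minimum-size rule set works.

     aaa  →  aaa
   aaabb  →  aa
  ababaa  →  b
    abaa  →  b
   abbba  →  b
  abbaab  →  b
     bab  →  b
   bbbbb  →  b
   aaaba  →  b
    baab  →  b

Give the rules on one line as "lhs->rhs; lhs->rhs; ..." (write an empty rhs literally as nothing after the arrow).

  | aaa
  | aaabb => aa
  | ababaa => babaa => bbaa => baa => ba => b
  | abaa => baa => ba => b

ab->b; abb->; ba->b; bb->b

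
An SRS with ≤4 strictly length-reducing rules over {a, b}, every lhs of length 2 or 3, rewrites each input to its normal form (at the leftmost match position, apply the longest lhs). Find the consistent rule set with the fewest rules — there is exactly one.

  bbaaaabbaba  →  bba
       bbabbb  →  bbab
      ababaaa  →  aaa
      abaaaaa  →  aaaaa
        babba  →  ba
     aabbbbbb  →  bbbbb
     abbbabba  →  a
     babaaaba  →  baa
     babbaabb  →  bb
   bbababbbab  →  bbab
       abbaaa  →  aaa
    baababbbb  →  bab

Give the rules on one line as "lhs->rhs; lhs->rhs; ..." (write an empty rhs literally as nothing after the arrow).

aab->; aba->a; abb->ab

  | bbaaaabbaba => bbaababa => bbaba => bba
  | bbabbb => bbabb => bbab
  | ababaaa => abaaa => aaa
  | abaaaaa => aaaaa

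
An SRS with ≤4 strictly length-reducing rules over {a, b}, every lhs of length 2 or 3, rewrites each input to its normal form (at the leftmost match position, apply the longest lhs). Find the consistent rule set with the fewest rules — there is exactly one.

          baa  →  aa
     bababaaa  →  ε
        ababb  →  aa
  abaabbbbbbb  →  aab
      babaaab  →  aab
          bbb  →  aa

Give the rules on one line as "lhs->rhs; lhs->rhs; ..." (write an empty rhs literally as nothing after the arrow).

  | baa => aa
  | bababaaa => ababaaa => bbaaa => baaa => aaa => ε
  | ababb => bbb => aa
  | abaabbbbbbb => babbbbbbb => abbbbbbb => aaabbbb => bbbb => aab

aaa->; aba->b; ba->a; bbb->aa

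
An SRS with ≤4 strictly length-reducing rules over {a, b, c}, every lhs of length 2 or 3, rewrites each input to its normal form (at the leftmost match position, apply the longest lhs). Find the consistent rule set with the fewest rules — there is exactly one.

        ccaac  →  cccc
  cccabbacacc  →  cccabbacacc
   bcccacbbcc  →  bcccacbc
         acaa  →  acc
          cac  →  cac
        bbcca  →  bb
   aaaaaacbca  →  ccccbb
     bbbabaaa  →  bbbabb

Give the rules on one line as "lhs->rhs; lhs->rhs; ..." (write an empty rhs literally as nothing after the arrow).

aa->c; bbc->b; bca->bb

  | ccaac => cccc
  | cccabbacacc
  | bcccacbbcc => bcccacbc
  | acaa => acc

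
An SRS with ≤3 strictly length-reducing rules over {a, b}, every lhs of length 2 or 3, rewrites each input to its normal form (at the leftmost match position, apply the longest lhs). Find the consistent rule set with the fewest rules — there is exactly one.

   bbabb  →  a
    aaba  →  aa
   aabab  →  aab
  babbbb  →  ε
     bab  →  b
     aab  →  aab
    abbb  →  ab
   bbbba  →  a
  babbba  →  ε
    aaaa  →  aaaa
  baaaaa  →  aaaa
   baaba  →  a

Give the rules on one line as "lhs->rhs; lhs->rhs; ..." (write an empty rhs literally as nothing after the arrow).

ba->; bb->

  | bbabb => abb => a
  | aaba => aa
  | aabab => aab
  | babbbb => bbbb => bb => ε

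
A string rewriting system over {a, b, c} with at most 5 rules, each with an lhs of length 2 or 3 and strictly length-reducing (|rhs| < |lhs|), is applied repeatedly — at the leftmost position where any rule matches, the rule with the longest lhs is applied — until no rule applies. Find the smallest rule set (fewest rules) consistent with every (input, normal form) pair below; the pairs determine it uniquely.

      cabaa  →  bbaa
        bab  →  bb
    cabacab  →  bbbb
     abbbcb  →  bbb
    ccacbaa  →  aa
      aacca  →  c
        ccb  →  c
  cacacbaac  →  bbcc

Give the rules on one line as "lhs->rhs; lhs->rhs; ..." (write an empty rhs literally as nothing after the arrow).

  | cabaa => bbaa
  | bab => bb
  | cabacab => bbacab => bbabb => bbbb
  | abbbcb => bbbcb => bbb

aac->cc; ab->b; ca->b; cb->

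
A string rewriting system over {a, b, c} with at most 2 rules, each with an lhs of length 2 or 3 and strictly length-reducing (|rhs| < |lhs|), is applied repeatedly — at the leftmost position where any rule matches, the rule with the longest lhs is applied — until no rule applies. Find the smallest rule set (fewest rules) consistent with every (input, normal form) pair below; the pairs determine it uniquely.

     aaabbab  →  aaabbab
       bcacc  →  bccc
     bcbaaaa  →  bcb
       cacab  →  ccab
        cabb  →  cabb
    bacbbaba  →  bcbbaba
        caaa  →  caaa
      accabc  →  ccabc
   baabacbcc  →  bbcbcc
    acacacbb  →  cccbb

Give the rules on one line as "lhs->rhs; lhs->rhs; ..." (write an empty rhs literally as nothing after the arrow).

  | aaabbab
  | bcacc => bccc
  | bcbaaaa => bcbaa => bcb
  | cacab => ccab

ac->c; baa->b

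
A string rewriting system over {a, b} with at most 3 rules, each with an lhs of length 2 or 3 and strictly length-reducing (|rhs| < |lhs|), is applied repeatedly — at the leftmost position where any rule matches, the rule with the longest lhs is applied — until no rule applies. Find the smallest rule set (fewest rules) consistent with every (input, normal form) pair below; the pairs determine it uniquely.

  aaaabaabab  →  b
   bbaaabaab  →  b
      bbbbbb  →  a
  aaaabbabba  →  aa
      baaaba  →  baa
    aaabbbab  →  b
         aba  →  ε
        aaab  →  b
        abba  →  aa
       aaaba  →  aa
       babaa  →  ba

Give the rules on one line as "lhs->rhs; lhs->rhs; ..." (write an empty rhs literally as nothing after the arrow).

ab->b; aba->; bb->a

  | aaaabaabab => aaaabab => aaab => aab => ab => b
  | bbaaabaab => aaaabaab => aaaab => aaab => aab => ab => b
  | bbbbbb => abbbb => bbbb => abb => bb => a
  | aaaabbabba => aaabbabba => aabbabba => abbabba => bbabba => aabba => abba => bba => aa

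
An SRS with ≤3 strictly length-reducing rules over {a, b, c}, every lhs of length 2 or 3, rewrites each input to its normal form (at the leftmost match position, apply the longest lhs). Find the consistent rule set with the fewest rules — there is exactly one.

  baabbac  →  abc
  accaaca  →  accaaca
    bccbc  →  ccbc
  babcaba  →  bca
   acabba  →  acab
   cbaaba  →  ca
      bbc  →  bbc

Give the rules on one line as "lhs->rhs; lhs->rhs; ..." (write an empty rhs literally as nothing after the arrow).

ba->; bcc->cc

  | baabbac => abbac => abc
  | accaaca
  | bccbc => ccbc
  | babcaba => bcaba => bca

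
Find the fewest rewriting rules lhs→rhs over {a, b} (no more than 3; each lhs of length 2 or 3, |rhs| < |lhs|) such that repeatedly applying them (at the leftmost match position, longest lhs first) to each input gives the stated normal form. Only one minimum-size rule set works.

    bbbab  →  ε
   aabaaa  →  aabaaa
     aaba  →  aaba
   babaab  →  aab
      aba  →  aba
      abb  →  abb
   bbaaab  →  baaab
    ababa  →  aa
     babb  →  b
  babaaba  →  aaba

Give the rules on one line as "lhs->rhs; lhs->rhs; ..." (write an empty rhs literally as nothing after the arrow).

  | bbbab => bbab => bab => ε
  | aabaaa
  | aaba
  | babaab => aab

bab->; bba->ba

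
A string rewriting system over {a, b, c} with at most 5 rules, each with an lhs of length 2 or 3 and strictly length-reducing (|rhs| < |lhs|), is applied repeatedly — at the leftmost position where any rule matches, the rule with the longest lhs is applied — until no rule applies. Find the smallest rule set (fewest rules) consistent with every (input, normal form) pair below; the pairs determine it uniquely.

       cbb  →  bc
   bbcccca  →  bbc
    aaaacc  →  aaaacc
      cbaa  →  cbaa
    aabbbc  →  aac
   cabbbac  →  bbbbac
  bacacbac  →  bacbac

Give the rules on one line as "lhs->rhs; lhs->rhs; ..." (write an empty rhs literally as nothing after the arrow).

ab->a; ca->b; cbb->bc; ccb->

  | cbb => bc
  | bbcccca => bbcccb => bbc
  | aaaacc
  | cbaa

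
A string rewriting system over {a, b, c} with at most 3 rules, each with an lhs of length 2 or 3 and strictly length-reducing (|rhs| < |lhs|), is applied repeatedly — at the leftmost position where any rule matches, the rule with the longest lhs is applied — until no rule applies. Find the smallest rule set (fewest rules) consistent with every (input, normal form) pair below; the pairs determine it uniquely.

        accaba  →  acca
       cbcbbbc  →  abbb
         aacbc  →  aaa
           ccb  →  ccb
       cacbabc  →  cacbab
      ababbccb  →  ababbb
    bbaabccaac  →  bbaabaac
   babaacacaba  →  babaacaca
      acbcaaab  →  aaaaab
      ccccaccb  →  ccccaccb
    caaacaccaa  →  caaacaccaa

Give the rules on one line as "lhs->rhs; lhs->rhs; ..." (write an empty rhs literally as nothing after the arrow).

bc->b; cab->c; cbc->a

  | accaba => acca
  | cbcbbbc => abbbc => abbb
  | aacbc => aaa
  | ccb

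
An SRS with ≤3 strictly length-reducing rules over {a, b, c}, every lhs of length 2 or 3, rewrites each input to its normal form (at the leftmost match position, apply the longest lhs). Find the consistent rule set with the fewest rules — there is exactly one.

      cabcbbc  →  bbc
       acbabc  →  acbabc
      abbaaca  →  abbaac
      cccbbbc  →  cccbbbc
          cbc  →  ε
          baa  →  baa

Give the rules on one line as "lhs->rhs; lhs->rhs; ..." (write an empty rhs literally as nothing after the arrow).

ca->c; cbc->

  | cabcbbc => cbcbbc => bbc
  | acbabc
  | abbaaca => abbaac
  | cccbbbc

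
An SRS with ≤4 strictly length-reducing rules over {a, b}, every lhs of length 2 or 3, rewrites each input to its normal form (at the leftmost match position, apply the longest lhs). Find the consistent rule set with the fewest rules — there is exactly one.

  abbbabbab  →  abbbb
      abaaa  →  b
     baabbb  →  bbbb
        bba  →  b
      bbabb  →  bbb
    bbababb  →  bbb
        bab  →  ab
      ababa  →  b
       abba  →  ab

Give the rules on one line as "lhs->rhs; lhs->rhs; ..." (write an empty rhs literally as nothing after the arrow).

aa->b; ba->a; bba->b

  | abbbabbab => abbbbab => abbbb
  | abaaa => aaaa => baa => aa => b
  | baabbb => aabbb => bbbb
  | bba => b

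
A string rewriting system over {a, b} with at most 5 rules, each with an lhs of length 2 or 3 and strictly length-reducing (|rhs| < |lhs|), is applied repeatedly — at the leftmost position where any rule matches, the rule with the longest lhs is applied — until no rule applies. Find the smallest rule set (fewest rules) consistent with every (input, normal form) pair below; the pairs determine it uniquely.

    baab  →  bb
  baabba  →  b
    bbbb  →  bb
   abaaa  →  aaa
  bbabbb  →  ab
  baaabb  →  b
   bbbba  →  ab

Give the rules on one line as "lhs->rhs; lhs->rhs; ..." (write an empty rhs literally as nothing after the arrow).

  | baab => bab => bb
  | baabba => babba => bbba => baa => ba => b
  | bbbb => bab => bb
  | abaaa => aaa

aba->a; ba->b; bba->ab; bbb->ba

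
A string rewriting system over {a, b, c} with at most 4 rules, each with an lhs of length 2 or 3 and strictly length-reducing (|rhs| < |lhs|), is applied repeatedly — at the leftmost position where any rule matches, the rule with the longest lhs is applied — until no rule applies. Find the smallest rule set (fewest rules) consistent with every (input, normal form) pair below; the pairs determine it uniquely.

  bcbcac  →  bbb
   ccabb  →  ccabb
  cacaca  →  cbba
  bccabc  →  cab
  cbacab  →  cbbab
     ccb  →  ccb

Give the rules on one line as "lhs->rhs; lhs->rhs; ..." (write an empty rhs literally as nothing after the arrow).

  | bcbcac => bbcac => bbac => bbb
  | ccabb
  | cacaca => cbaca => cbba
  | bccabc => cabc => cab

ac->b; bc->b; bcc->c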